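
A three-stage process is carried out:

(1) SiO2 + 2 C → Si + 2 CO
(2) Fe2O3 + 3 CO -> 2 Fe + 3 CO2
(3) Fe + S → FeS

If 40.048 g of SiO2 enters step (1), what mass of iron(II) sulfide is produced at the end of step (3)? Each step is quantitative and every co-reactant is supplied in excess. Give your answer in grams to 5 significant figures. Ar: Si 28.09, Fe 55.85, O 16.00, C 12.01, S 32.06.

78.119 g

M(SiO2) = 28.09 + 2(16.00) = 60.09 g/mol.
M(FeS) = 55.85 + 32.06 = 87.91 g/mol.
n(SiO2) = 40.048 / 60.09 = 0.666467 mol.
Reaction (1): SiO2→CO ratio 1:2 ⇒ n(CO) = 1.33293 mol.
Reaction (2): CO→Fe ratio 3:2 ⇒ n(Fe) = 0.888623 mol.
Reaction (3): Fe→FeS ratio 1:1 ⇒ n(FeS) = 0.888623 mol.
Mass of FeS = 0.888623 × 87.91 = 78.1188 g.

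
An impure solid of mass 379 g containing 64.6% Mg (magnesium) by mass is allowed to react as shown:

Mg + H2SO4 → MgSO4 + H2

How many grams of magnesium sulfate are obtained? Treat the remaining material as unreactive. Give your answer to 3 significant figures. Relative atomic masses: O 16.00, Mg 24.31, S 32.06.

Mass of pure Mg = 379 g × 0.646 = 244.8 g.
M(Mg) = 24.31 g/mol.
M(MgSO4) = 24.31 + 32.06 + 4(16.00) = 120.37 g/mol.
n(Mg) = 244.8 g / 24.31 g/mol = 10.07 mol.
From the equation the Mg:MgSO4 mole ratio is 1:1, so n(MgSO4) = 10.07 × 1/1 = 10.07 mol.
Mass of MgSO4 = 10.07 mol × 120.37 g/mol = 1212 g.

1210 g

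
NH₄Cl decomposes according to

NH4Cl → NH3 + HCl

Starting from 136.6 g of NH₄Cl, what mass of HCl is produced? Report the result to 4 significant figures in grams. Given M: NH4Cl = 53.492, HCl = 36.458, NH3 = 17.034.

93.10 g

n(NH4Cl) = 136.60 g / 53.492 g/mol = 2.5537 mol.
From the equation the NH4Cl:HCl mole ratio is 1:1, so n(HCl) = 2.5537 × 1/1 = 2.5537 mol.
Mass of HCl = 2.5537 mol × 36.458 g/mol = 93.101 g.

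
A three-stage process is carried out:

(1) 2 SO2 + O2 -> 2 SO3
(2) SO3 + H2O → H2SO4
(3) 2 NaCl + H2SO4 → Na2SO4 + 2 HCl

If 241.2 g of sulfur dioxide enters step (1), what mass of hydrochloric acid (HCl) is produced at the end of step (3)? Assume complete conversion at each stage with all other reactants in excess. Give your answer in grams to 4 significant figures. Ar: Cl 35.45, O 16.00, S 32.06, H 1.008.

274.5 g

M(SO2) = 32.06 + 2(16.00) = 64.06 g/mol.
M(HCl) = 1.008 + 35.45 = 36.458 g/mol.
n(SO2) = 241.2 / 64.06 = 3.7652 mol.
Reaction (1): SO2→SO3 ratio 2:2 ⇒ n(SO3) = 3.7652 mol.
Reaction (2): SO3→H2SO4 ratio 1:1 ⇒ n(H2SO4) = 3.7652 mol.
Reaction (3): H2SO4→HCl ratio 1:2 ⇒ n(HCl) = 7.5304 mol.
Mass of HCl = 7.5304 × 36.458 = 274.54 g.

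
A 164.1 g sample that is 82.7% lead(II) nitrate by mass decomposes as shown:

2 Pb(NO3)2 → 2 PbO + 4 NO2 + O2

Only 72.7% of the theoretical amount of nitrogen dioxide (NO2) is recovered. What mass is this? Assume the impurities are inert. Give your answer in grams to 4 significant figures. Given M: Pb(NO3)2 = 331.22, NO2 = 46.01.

27.41 g

Pure Pb(NO3)2 available = 164.1 g × 0.827 = 135.71 g.
n(Pb(NO3)2) = 135.71 g / 331.22 g/mol = 0.40973 mol.
From the equation the Pb(NO3)2:NO2 mole ratio is 2:4, so n(NO2) = 0.40973 × 4/2 = 0.81946 mol.
Mass of NO2 = 0.81946 mol × 46.01 g/mol = 37.703 g.
Actual mass collected = 37.703 g × 0.727 = 27.410 g.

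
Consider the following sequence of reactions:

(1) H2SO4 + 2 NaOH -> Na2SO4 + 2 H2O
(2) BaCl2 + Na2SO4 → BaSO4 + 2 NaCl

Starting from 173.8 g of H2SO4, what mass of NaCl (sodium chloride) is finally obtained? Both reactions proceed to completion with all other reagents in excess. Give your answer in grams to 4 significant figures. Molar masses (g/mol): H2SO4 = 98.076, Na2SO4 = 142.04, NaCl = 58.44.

n(H2SO4) = 173.80 / 98.076 = 1.7721 mol.
Step 1 gives a 1:1 ratio of H2SO4 to Na2SO4, so n(Na2SO4) = 1.7721 mol.
In step 2 the Na2SO4:NaCl ratio is 1:2, so n(NaCl) = 3.5442 mol.
Mass of NaCl = 3.5442 × 58.44 = 207.12 g.

207.1 g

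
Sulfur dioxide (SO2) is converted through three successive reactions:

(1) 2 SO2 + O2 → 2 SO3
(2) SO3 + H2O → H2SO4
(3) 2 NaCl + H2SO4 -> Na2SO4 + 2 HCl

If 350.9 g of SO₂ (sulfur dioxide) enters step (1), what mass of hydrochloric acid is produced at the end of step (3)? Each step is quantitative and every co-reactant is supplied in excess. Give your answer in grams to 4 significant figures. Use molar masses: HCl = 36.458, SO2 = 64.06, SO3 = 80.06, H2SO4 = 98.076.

399.4 g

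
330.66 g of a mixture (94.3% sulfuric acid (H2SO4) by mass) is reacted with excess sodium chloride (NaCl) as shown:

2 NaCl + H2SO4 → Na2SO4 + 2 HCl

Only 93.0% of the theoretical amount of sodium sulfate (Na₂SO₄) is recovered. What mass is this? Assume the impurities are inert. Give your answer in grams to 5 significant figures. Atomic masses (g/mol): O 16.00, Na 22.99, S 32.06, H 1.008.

419.98 g

Pure H2SO4 available = 330.66 g × 0.943 = 311.812 g.
M(H2SO4) = 2(1.008) + 32.06 + 4(16.00) = 98.076 g/mol.
M(Na2SO4) = 2(22.99) + 32.06 + 4(16.00) = 142.04 g/mol.
n(H2SO4) = 311.812 g / 98.076 g/mol = 3.17929 mol.
From the equation the H2SO4:Na2SO4 mole ratio is 1:1, so n(Na2SO4) = 3.17929 × 1/1 = 3.17929 mol.
Mass of Na2SO4 = 3.17929 mol × 142.04 g/mol = 451.587 g.
Actual mass collected = 451.587 g × 0.930 = 419.976 g.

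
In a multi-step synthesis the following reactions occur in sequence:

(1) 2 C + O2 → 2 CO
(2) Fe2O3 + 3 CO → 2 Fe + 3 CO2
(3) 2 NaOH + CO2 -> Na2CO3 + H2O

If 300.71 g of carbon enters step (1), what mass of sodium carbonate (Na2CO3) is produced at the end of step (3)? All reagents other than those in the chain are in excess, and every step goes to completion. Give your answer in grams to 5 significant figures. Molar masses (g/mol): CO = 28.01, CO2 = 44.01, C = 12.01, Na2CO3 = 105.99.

2653.8 g

n(C) = 300.71 / 12.01 = 25.0383 mol.
Reaction (1): C→CO ratio 2:2 ⇒ n(CO) = 25.0383 mol.
Reaction (2): CO→CO2 ratio 3:3 ⇒ n(CO2) = 25.0383 mol.
Reaction (3): CO2→Na2CO3 ratio 1:1 ⇒ n(Na2CO3) = 25.0383 mol.
Mass of Na2CO3 = 25.0383 × 105.99 = 2653.81 g.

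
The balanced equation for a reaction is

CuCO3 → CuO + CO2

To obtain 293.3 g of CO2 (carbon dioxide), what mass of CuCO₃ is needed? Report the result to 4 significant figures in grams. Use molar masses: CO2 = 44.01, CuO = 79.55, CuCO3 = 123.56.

n(CO2) = 293.30 g / 44.01 g/mol = 6.6644 mol.
From the equation the CO2:CuCO3 mole ratio is 1:1, so n(CuCO3) = 6.6644 × 1/1 = 6.6644 mol.
Mass of CuCO3 = 6.6644 mol × 123.56 g/mol = 823.45 g.

823.5 g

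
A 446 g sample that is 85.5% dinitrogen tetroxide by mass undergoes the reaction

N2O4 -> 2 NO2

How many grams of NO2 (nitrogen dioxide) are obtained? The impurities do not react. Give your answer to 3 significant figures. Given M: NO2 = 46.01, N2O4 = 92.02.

381 g

Mass of pure N2O4 = 446 g × 0.855 = 381.3 g.
n(N2O4) = 381.3 g / 92.02 g/mol = 4.144 mol.
From the equation the N2O4:NO2 mole ratio is 1:2, so n(NO2) = 4.144 × 2/1 = 8.288 mol.
Mass of NO2 = 8.288 mol × 46.01 g/mol = 381.3 g.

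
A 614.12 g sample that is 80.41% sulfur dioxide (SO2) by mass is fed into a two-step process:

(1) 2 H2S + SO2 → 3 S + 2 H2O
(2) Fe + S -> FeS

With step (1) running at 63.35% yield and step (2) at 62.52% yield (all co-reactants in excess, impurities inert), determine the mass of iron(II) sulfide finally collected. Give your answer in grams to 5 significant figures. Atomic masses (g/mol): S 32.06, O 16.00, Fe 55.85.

805.20 g

Pure SO2 = 614.12 × 0.8041 = 493.814 g.
M(SO2) = 32.06 + 2(16.00) = 64.06 g/mol.
M(FeS) = 55.85 + 32.06 = 87.91 g/mol.
n(SO2) = 493.814 / 64.06 = 7.70862 mol.
Step 1 (SO2:S = 1:3): theoretical n(S) = 23.1258 mol; at 63.35% yield, n(S) = 14.6502 mol.
Step 2 (S:FeS = 1:1): theoretical n(FeS) = 14.6502 mol, so theoretical mass = 14.6502 × 87.91 = 1287.90 g.
At 62.52% yield, actual mass of FeS = 1287.90 × 0.6252 = 805.196 g.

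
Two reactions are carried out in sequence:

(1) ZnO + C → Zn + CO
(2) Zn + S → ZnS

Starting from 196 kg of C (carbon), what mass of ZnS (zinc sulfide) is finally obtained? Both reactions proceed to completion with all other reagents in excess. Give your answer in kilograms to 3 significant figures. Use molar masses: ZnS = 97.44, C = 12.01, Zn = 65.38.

1590 kg

196 kg = 196000 g.
n(C) = 196000 / 12.01 = 16320 mol.
Step 1 gives a 1:1 ratio of C to Zn, so n(Zn) = 16320 mol.
In step 2 the Zn:ZnS ratio is 1:1, so n(ZnS) = 16320 mol.
Mass of ZnS = 16320 × 97.44 = 1.590 × 10^6 g = 1590 kg.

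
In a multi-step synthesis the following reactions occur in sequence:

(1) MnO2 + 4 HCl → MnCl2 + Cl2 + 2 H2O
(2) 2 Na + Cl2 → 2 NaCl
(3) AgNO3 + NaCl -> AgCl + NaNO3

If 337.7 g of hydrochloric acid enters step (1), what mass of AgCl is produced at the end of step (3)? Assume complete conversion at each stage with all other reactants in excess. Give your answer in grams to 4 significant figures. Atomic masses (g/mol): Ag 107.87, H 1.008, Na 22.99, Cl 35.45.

M(HCl) = 1.008 + 35.45 = 36.458 g/mol.
M(AgCl) = 107.87 + 35.45 = 143.32 g/mol.
n(HCl) = 337.7 / 36.458 = 9.2627 mol.
Reaction (1): HCl→Cl2 ratio 4:1 ⇒ n(Cl2) = 2.3157 mol.
Reaction (2): Cl2→NaCl ratio 1:2 ⇒ n(NaCl) = 4.6314 mol.
Reaction (3): NaCl→AgCl ratio 1:1 ⇒ n(AgCl) = 4.6314 mol.
Mass of AgCl = 4.6314 × 143.32 = 663.77 g.

663.8 g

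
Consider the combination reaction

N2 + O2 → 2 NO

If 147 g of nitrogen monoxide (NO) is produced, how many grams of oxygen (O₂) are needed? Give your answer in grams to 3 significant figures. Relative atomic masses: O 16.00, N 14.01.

78.4 g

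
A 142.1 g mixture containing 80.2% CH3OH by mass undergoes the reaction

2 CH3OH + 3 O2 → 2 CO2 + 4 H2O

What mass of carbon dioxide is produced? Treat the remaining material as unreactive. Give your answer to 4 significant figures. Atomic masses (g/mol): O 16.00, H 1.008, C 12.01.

156.5 g

Mass of pure CH3OH = 142.1 g × 0.802 = 113.96 g.
M(CH3OH) = 12.01 + 4(1.008) + 16.00 = 32.042 g/mol.
M(CO2) = 12.01 + 2(16.00) = 44.01 g/mol.
n(CH3OH) = 113.96 g / 32.042 g/mol = 3.5567 mol.
From the equation the CH3OH:CO2 mole ratio is 2:2, so n(CO2) = 3.5567 × 2/2 = 3.5567 mol.
Mass of CO2 = 3.5567 mol × 44.01 g/mol = 156.53 g.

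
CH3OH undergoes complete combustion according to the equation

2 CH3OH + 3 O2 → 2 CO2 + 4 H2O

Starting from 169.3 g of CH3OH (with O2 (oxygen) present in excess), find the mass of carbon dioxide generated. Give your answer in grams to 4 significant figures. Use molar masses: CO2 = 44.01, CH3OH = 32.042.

n(CH3OH) = 169.30 g / 32.042 g/mol = 5.2837 mol.
From the equation the CH3OH:CO2 mole ratio is 2:2, so n(CO2) = 5.2837 × 2/2 = 5.2837 mol.
Mass of CO2 = 5.2837 mol × 44.01 g/mol = 232.54 g.

232.5 g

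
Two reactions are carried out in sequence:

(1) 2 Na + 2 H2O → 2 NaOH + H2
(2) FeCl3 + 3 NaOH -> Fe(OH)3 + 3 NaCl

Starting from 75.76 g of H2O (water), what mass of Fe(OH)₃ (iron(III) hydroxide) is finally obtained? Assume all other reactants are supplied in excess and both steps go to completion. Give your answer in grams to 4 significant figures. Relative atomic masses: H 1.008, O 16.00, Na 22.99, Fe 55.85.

149.8 g

M(H2O) = 2(1.008) + 16.00 = 18.016 g/mol.
M(Fe(OH)3) = 55.85 + 3(16.00) + 3(1.008) = 106.874 g/mol.
n(H2O) = 75.760 / 18.016 = 4.2052 mol.
Step 1 gives a 2:2 ratio of H2O to NaOH, so n(NaOH) = 4.2052 mol.
In step 2 the NaOH:Fe(OH)3 ratio is 3:1, so n(Fe(OH)3) = 1.4017 mol.
Mass of Fe(OH)3 = 1.4017 × 106.874 = 149.81 g.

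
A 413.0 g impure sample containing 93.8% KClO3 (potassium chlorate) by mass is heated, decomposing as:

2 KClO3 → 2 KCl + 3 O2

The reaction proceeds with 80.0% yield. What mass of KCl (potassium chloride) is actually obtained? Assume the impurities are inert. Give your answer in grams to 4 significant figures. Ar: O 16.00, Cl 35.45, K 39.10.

188.5 g

Pure KClO3 available = 413.0 g × 0.938 = 387.39 g.
M(KClO3) = 39.10 + 35.45 + 3(16.00) = 122.55 g/mol.
M(KCl) = 39.10 + 35.45 = 74.55 g/mol.
n(KClO3) = 387.39 g / 122.55 g/mol = 3.1611 mol.
From the equation the KClO3:KCl mole ratio is 2:2, so n(KCl) = 3.1611 × 2/2 = 3.1611 mol.
Mass of KCl = 3.1611 mol × 74.55 g/mol = 235.66 g.
Actual mass collected = 235.66 g × 0.800 = 188.53 g.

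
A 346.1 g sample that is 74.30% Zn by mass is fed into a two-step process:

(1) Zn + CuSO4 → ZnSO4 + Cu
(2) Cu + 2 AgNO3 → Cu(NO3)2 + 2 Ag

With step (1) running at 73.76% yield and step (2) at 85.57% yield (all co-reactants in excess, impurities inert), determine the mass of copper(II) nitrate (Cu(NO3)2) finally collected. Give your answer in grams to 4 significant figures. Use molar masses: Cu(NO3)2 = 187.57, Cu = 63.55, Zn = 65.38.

Pure Zn = 346.1 × 0.7430 = 257.15 g.
n(Zn) = 257.15 / 65.38 = 3.9332 mol.
Step 1 (Zn:Cu = 1:1): theoretical n(Cu) = 3.9332 mol; at 73.76% yield, n(Cu) = 2.9011 mol.
Step 2 (Cu:Cu(NO3)2 = 1:1): theoretical n(Cu(NO3)2) = 2.9011 mol, so theoretical mass = 2.9011 × 187.57 = 544.16 g.
At 85.57% yield, actual mass of Cu(NO3)2 = 544.16 × 0.8557 = 465.64 g.

465.6 g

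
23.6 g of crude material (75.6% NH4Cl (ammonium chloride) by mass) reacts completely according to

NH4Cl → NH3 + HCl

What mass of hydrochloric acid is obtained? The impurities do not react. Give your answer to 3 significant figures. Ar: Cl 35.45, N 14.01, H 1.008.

Mass of pure NH4Cl = 23.6 g × 0.756 = 17.84 g.
M(NH4Cl) = 14.01 + 4(1.008) + 35.45 = 53.492 g/mol.
M(HCl) = 1.008 + 35.45 = 36.458 g/mol.
n(NH4Cl) = 17.84 g / 53.492 g/mol = 0.3335 mol.
From the equation the NH4Cl:HCl mole ratio is 1:1, so n(HCl) = 0.3335 × 1/1 = 0.3335 mol.
Mass of HCl = 0.3335 mol × 36.458 g/mol = 12.16 g.

12.2 g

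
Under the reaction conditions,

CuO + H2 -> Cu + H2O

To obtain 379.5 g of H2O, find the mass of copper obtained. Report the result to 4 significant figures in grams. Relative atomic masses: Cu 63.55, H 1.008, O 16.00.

1339 g

M(H2O) = 2(1.008) + 16.00 = 18.016 g/mol.
M(Cu) = 63.55 g/mol.
n(H2O) = 379.50 g / 18.016 g/mol = 21.065 mol.
From the equation the H2O:Cu mole ratio is 1:1, so n(Cu) = 21.065 × 1/1 = 21.065 mol.
Mass of Cu = 21.065 mol × 63.55 g/mol = 1338.7 g.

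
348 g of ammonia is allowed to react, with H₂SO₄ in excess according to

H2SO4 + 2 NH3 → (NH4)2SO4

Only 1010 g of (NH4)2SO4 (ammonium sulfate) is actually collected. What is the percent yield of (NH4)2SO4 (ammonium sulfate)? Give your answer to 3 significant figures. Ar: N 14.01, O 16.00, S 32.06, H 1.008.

M(NH3) = 14.01 + 3(1.008) = 17.034 g/mol.
M((NH4)2SO4) = 2(14.01) + 8(1.008) + 32.06 + 4(16.00) = 132.144 g/mol.
n(NH3) = 348.0 g / 17.034 g/mol = 20.43 mol.
From the equation the NH3:(NH4)2SO4 mole ratio is 2:1, so n((NH4)2SO4) = 20.43 × 1/2 = 10.21 mol.
Mass of (NH4)2SO4 = 10.21 mol × 132.144 g/mol = 1350 g.
This is the theoretical yield. Percent yield = 1010 g / 1350 g × 100% = 74.82%.

74.8 %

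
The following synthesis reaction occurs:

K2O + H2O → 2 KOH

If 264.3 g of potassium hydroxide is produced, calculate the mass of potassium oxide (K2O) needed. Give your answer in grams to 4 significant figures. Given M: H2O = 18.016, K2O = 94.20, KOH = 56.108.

221.9 g

n(KOH) = 264.30 g / 56.108 g/mol = 4.7106 mol.
From the equation the KOH:K2O mole ratio is 2:1, so n(K2O) = 4.7106 × 1/2 = 2.3553 mol.
Mass of K2O = 2.3553 mol × 94.20 g/mol = 221.87 g.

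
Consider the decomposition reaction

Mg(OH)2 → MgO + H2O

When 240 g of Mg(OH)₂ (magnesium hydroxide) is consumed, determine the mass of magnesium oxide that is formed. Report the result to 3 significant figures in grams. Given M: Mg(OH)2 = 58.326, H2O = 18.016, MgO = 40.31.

n(Mg(OH)2) = 240.0 g / 58.326 g/mol = 4.115 mol.
From the equation the Mg(OH)2:MgO mole ratio is 1:1, so n(MgO) = 4.115 × 1/1 = 4.115 mol.
Mass of MgO = 4.115 mol × 40.31 g/mol = 165.9 g.

166 g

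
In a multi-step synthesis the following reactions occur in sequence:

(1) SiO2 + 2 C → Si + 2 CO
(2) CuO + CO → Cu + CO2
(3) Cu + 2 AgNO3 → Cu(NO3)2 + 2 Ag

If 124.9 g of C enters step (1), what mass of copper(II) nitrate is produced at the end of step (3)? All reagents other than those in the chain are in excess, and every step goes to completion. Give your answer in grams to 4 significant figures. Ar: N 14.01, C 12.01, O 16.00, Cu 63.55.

1951 g

M(C) = 12.01 g/mol.
M(Cu(NO3)2) = 63.55 + 2(14.01) + 6(16.00) = 187.57 g/mol.
n(C) = 124.9 / 12.01 = 10.400 mol.
Reaction (1): C→CO ratio 2:2 ⇒ n(CO) = 10.400 mol.
Reaction (2): CO→Cu ratio 1:1 ⇒ n(Cu) = 10.400 mol.
Reaction (3): Cu→Cu(NO3)2 ratio 1:1 ⇒ n(Cu(NO3)2) = 10.400 mol.
Mass of Cu(NO3)2 = 10.400 × 187.57 = 1950.7 g.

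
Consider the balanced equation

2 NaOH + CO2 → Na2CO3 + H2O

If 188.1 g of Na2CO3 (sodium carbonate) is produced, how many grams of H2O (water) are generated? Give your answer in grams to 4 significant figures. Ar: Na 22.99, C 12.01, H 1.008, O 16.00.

31.97 g

M(Na2CO3) = 2(22.99) + 12.01 + 3(16.00) = 105.99 g/mol.
M(H2O) = 2(1.008) + 16.00 = 18.016 g/mol.
n(Na2CO3) = 188.10 g / 105.99 g/mol = 1.7747 mol.
From the equation the Na2CO3:H2O mole ratio is 1:1, so n(H2O) = 1.7747 × 1/1 = 1.7747 mol.
Mass of H2O = 1.7747 mol × 18.016 g/mol = 31.973 g.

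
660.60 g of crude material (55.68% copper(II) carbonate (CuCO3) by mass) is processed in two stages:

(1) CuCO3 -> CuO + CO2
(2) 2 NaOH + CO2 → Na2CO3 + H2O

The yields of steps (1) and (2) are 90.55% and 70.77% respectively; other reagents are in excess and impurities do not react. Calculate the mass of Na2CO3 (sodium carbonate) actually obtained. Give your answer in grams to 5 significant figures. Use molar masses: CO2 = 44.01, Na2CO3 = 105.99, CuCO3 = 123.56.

202.19 g

Pure CuCO3 = 660.60 × 0.5568 = 367.822 g.
n(CuCO3) = 367.822 / 123.56 = 2.97687 mol.
Step 1 (CuCO3:CO2 = 1:1): theoretical n(CO2) = 2.97687 mol; at 90.55% yield, n(CO2) = 2.69556 mol.
Step 2 (CO2:Na2CO3 = 1:1): theoretical n(Na2CO3) = 2.69556 mol, so theoretical mass = 2.69556 × 105.99 = 285.702 g.
At 70.77% yield, actual mass of Na2CO3 = 285.702 × 0.7077 = 202.191 g.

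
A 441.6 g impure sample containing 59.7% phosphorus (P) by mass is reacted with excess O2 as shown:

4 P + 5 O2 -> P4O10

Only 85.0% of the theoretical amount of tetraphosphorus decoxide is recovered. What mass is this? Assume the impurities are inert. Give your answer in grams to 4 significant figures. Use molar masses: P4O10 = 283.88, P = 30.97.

Pure P available = 441.6 g × 0.597 = 263.64 g.
n(P) = 263.64 g / 30.97 g/mol = 8.5126 mol.
From the equation the P:P4O10 mole ratio is 4:1, so n(P4O10) = 8.5126 × 1/4 = 2.1281 mol.
Mass of P4O10 = 2.1281 mol × 283.88 g/mol = 604.14 g.
Actual mass collected = 604.14 g × 0.850 = 513.52 g.

513.5 g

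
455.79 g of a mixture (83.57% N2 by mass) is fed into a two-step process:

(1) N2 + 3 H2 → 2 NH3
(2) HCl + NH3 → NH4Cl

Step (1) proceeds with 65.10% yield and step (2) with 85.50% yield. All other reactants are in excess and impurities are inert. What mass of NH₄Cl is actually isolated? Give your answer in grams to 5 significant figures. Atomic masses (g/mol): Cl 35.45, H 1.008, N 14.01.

Pure N2 = 455.79 × 0.8357 = 380.904 g.
M(N2) = 2(14.01) = 28.02 g/mol.
M(NH4Cl) = 14.01 + 4(1.008) + 35.45 = 53.492 g/mol.
n(N2) = 380.904 / 28.02 = 13.5940 mol.
Step 1 (N2:NH3 = 1:2): theoretical n(NH3) = 27.1880 mol; at 65.10% yield, n(NH3) = 17.6994 mol.
Step 2 (NH3:NH4Cl = 1:1): theoretical n(NH4Cl) = 17.6994 mol, so theoretical mass = 17.6994 × 53.492 = 946.775 g.
At 85.50% yield, actual mass of NH4Cl = 946.775 × 0.8550 = 809.493 g.

809.49 g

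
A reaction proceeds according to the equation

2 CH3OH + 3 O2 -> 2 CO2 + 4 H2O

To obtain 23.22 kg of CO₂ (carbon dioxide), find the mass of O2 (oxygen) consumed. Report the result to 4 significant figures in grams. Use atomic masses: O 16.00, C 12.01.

M(CO2) = 12.01 + 2(16.00) = 44.01 g/mol.
M(O2) = 2(16.00) = 32.00 g/mol.
Convert: 23.22 kg = 23220 g.
n(CO2) = 23220 g / 44.01 g/mol = 527.61 mol.
From the equation the CO2:O2 mole ratio is 2:3, so n(O2) = 527.61 × 3/2 = 791.41 mol.
Mass of O2 = 791.41 mol × 32.00 g/mol = 25325 g.

25330 g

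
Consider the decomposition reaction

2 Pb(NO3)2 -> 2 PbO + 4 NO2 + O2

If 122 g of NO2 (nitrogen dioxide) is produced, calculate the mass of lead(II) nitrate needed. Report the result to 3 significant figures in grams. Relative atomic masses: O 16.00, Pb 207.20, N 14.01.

439 g

M(NO2) = 14.01 + 2(16.00) = 46.01 g/mol.
M(Pb(NO3)2) = 207.20 + 2(14.01) + 6(16.00) = 331.22 g/mol.
n(NO2) = 122.0 g / 46.01 g/mol = 2.652 mol.
From the equation the NO2:Pb(NO3)2 mole ratio is 4:2, so n(Pb(NO3)2) = 2.652 × 2/4 = 1.326 mol.
Mass of Pb(NO3)2 = 1.326 mol × 331.22 g/mol = 439.1 g.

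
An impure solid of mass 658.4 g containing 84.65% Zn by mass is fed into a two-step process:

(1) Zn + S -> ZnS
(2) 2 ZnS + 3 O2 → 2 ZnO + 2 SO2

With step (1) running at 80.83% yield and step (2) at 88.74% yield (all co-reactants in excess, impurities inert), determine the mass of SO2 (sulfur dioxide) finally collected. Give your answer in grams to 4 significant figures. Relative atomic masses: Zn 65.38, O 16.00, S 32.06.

Pure Zn = 658.4 × 0.8465 = 557.34 g.
M(Zn) = 65.38 g/mol.
M(SO2) = 32.06 + 2(16.00) = 64.06 g/mol.
n(Zn) = 557.34 / 65.38 = 8.5246 mol.
Step 1 (Zn:ZnS = 1:1): theoretical n(ZnS) = 8.5246 mol; at 80.83% yield, n(ZnS) = 6.8904 mol.
Step 2 (ZnS:SO2 = 2:2): theoretical n(SO2) = 6.8904 mol, so theoretical mass = 6.8904 × 64.06 = 441.40 g.
At 88.74% yield, actual mass of SO2 = 441.40 × 0.8874 = 391.70 g.

391.7 g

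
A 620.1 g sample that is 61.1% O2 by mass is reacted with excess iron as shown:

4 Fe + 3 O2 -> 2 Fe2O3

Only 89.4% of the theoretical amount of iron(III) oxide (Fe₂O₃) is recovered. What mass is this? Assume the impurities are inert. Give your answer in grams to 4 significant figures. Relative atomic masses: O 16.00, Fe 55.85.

1127 g

Pure O2 available = 620.1 g × 0.611 = 378.88 g.
M(O2) = 2(16.00) = 32.00 g/mol.
M(Fe2O3) = 2(55.85) + 3(16.00) = 159.70 g/mol.
n(O2) = 378.88 g / 32.00 g/mol = 11.840 mol.
From the equation the O2:Fe2O3 mole ratio is 3:2, so n(Fe2O3) = 11.840 × 2/3 = 7.8934 mol.
Mass of Fe2O3 = 7.8934 mol × 159.70 g/mol = 1260.6 g.
Actual mass collected = 1260.6 g × 0.894 = 1126.9 g.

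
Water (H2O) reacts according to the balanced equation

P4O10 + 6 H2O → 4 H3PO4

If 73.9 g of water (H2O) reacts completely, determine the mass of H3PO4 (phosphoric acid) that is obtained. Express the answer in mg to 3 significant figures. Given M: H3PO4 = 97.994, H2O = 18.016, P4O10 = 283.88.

n(H2O) = 73.90 g / 18.016 g/mol = 4.102 mol.
From the equation the H2O:H3PO4 mole ratio is 6:4, so n(H3PO4) = 4.102 × 4/6 = 2.735 mol.
Mass of H3PO4 = 2.735 mol × 97.994 g/mol = 268.0 g.
Converting to mg: 268.0 g = 268000 mg.

268000 mg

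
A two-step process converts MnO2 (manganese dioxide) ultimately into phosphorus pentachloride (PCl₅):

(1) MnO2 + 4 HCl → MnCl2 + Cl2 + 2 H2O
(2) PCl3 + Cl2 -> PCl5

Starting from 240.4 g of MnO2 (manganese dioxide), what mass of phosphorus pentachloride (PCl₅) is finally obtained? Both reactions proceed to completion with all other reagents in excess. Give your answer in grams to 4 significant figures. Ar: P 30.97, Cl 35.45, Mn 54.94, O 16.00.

M(MnO2) = 54.94 + 2(16.00) = 86.94 g/mol.
M(PCl5) = 30.97 + 5(35.45) = 208.22 g/mol.
n(MnO2) = 240.40 / 86.94 = 2.7651 mol.
Step 1 gives a 1:1 ratio of MnO2 to Cl2, so n(Cl2) = 2.7651 mol.
In step 2 the Cl2:PCl5 ratio is 1:1, so n(PCl5) = 2.7651 mol.
Mass of PCl5 = 2.7651 × 208.22 = 575.75 g.

575.8 g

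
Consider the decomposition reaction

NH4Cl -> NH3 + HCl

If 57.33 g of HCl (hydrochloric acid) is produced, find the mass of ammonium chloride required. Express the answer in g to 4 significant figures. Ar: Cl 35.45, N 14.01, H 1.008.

84.12 g

M(HCl) = 1.008 + 35.45 = 36.458 g/mol.
M(NH4Cl) = 14.01 + 4(1.008) + 35.45 = 53.492 g/mol.
n(HCl) = 57.330 g / 36.458 g/mol = 1.5725 mol.
From the equation the HCl:NH4Cl mole ratio is 1:1, so n(NH4Cl) = 1.5725 × 1/1 = 1.5725 mol.
Mass of NH4Cl = 1.5725 mol × 53.492 g/mol = 84.116 g.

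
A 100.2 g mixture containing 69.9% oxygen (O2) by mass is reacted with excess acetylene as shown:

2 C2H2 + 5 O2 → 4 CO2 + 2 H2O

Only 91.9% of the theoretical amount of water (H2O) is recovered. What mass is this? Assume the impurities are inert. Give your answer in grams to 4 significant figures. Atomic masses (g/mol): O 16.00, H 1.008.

Pure O2 available = 100.2 g × 0.699 = 70.040 g.
M(O2) = 2(16.00) = 32.00 g/mol.
M(H2O) = 2(1.008) + 16.00 = 18.016 g/mol.
n(O2) = 70.040 g / 32.00 g/mol = 2.1887 mol.
From the equation the O2:H2O mole ratio is 5:2, so n(H2O) = 2.1887 × 2/5 = 0.87550 mol.
Mass of H2O = 0.87550 mol × 18.016 g/mol = 15.773 g.
Actual mass collected = 15.773 g × 0.919 = 14.495 g.

14.50 g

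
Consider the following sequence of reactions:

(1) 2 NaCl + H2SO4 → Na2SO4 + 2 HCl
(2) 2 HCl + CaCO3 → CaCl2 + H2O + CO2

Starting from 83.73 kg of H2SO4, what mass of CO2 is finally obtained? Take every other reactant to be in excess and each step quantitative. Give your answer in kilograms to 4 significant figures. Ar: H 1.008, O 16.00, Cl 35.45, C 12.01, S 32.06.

M(H2SO4) = 2(1.008) + 32.06 + 4(16.00) = 98.076 g/mol.
M(CO2) = 12.01 + 2(16.00) = 44.01 g/mol.
83.73 kg = 83730 g.
n(H2SO4) = 83730 / 98.076 = 853.73 mol.
Step 1 gives a 1:2 ratio of H2SO4 to HCl, so n(HCl) = 1707.5 mol.
In step 2 the HCl:CO2 ratio is 2:1, so n(CO2) = 853.73 mol.
Mass of CO2 = 853.73 × 44.01 = 37572 g = 37.57 kg.

37.57 kg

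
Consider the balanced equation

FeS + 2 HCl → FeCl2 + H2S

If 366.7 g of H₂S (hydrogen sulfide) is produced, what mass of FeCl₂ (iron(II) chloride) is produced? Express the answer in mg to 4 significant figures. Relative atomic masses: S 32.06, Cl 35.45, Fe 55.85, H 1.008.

1364000 mg

M(H2S) = 2(1.008) + 32.06 = 34.076 g/mol.
M(FeCl2) = 55.85 + 2(35.45) = 126.75 g/mol.
n(H2S) = 366.70 g / 34.076 g/mol = 10.761 mol.
From the equation the H2S:FeCl2 mole ratio is 1:1, so n(FeCl2) = 10.761 × 1/1 = 10.761 mol.
Mass of FeCl2 = 10.761 mol × 126.75 g/mol = 1364.0 g.
Converting to mg: 1364.0 g = 1364000 mg.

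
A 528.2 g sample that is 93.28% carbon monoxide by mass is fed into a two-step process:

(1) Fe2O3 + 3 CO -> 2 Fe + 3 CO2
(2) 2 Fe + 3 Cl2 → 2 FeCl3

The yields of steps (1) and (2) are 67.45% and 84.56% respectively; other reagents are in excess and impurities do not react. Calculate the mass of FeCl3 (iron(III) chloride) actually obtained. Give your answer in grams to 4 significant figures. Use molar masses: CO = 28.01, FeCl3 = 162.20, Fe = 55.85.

Pure CO = 528.2 × 0.9328 = 492.70 g.
n(CO) = 492.70 / 28.01 = 17.590 mol.
Step 1 (CO:Fe = 3:2): theoretical n(Fe) = 11.727 mol; at 67.45% yield, n(Fe) = 7.9098 mol.
Step 2 (Fe:FeCl3 = 2:2): theoretical n(FeCl3) = 7.9098 mol, so theoretical mass = 7.9098 × 162.20 = 1283.0 g.
At 84.56% yield, actual mass of FeCl3 = 1283.0 × 0.8456 = 1084.9 g.

1085 g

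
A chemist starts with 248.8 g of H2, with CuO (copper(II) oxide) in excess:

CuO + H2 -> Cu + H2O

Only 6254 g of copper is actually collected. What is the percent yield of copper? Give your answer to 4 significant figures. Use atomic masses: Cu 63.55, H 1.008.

79.74 %

M(H2) = 2(1.008) = 2.016 g/mol.
M(Cu) = 63.55 g/mol.
n(H2) = 248.80 g / 2.016 g/mol = 123.41 mol.
From the equation the H2:Cu mole ratio is 1:1, so n(Cu) = 123.41 × 1/1 = 123.41 mol.
Mass of Cu = 123.41 mol × 63.55 g/mol = 7842.9 g.
This is the theoretical yield. Percent yield = 6254 g / 7842.9 g × 100% = 79.741%.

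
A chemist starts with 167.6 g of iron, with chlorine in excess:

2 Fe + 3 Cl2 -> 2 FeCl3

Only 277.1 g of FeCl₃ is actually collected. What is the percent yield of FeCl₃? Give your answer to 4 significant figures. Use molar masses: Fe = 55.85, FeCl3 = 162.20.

56.93 %

n(Fe) = 167.60 g / 55.85 g/mol = 3.0009 mol.
From the equation the Fe:FeCl3 mole ratio is 2:2, so n(FeCl3) = 3.0009 × 2/2 = 3.0009 mol.
Mass of FeCl3 = 3.0009 mol × 162.20 g/mol = 486.75 g.
This is the theoretical yield. Percent yield = 277.1 g / 486.75 g × 100% = 56.929%.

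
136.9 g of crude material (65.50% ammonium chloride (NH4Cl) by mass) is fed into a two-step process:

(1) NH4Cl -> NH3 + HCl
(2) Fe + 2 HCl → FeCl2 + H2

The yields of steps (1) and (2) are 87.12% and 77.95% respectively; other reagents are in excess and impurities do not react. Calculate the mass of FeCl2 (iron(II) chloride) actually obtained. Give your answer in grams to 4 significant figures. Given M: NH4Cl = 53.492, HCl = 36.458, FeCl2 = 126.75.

Pure NH4Cl = 136.9 × 0.6550 = 89.670 g.
n(NH4Cl) = 89.670 / 53.492 = 1.6763 mol.
Step 1 (NH4Cl:HCl = 1:1): theoretical n(HCl) = 1.6763 mol; at 87.12% yield, n(HCl) = 1.4604 mol.
Step 2 (HCl:FeCl2 = 2:1): theoretical n(FeCl2) = 0.73020 mol, so theoretical mass = 0.73020 × 126.75 = 92.553 g.
At 77.95% yield, actual mass of FeCl2 = 92.553 × 0.7795 = 72.145 g.

72.15 g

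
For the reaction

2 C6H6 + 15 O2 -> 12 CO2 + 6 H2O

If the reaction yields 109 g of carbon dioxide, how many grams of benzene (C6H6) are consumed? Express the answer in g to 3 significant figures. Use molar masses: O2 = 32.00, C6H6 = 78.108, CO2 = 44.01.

32.2 g

n(CO2) = 109.0 g / 44.01 g/mol = 2.477 mol.
From the equation the CO2:C6H6 mole ratio is 12:2, so n(C6H6) = 2.477 × 2/12 = 0.4128 mol.
Mass of C6H6 = 0.4128 mol × 78.108 g/mol = 32.24 g.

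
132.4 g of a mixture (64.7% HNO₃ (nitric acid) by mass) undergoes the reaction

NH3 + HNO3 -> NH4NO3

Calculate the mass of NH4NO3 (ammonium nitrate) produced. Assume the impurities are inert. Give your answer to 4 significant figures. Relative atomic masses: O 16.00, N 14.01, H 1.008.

Mass of pure HNO3 = 132.4 g × 0.647 = 85.663 g.
M(HNO3) = 1.008 + 14.01 + 3(16.00) = 63.018 g/mol.
M(NH4NO3) = 2(14.01) + 4(1.008) + 3(16.00) = 80.052 g/mol.
n(HNO3) = 85.663 g / 63.018 g/mol = 1.3593 mol.
From the equation the HNO3:NH4NO3 mole ratio is 1:1, so n(NH4NO3) = 1.3593 × 1/1 = 1.3593 mol.
Mass of NH4NO3 = 1.3593 mol × 80.052 g/mol = 108.82 g.

108.8 g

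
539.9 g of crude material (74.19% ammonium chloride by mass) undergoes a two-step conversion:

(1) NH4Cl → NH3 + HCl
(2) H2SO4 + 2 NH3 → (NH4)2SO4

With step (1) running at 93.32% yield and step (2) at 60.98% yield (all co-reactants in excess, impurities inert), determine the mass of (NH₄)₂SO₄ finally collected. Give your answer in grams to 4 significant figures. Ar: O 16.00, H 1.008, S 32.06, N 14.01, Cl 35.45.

Pure NH4Cl = 539.9 × 0.7419 = 400.55 g.
M(NH4Cl) = 14.01 + 4(1.008) + 35.45 = 53.492 g/mol.
M((NH4)2SO4) = 2(14.01) + 8(1.008) + 32.06 + 4(16.00) = 132.144 g/mol.
n(NH4Cl) = 400.55 / 53.492 = 7.4881 mol.
Step 1 (NH4Cl:NH3 = 1:1): theoretical n(NH3) = 7.4881 mol; at 93.32% yield, n(NH3) = 6.9879 mol.
Step 2 (NH3:(NH4)2SO4 = 2:1): theoretical n((NH4)2SO4) = 3.4939 mol, so theoretical mass = 3.4939 × 132.144 = 461.70 g.
At 60.98% yield, actual mass of (NH4)2SO4 = 461.70 × 0.6098 = 281.55 g.

281.5 g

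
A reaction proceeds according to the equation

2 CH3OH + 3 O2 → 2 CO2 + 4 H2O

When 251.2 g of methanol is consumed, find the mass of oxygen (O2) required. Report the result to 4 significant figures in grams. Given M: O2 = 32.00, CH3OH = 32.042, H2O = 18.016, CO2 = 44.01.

n(CH3OH) = 251.20 g / 32.042 g/mol = 7.8397 mol.
From the equation the CH3OH:O2 mole ratio is 2:3, so n(O2) = 7.8397 × 3/2 = 11.760 mol.
Mass of O2 = 11.760 mol × 32.00 g/mol = 376.31 g.

376.3 g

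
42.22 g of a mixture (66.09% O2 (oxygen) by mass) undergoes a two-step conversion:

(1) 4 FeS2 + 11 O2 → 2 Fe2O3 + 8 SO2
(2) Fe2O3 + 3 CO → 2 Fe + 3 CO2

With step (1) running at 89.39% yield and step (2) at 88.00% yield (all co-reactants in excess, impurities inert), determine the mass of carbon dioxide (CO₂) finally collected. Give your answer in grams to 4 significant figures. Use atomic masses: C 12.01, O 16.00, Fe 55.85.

16.47 g

Pure O2 = 42.22 × 0.6609 = 27.903 g.
M(O2) = 2(16.00) = 32.00 g/mol.
M(CO2) = 12.01 + 2(16.00) = 44.01 g/mol.
n(O2) = 27.903 / 32.00 = 0.87197 mol.
Step 1 (O2:Fe2O3 = 11:2): theoretical n(Fe2O3) = 0.15854 mol; at 89.39% yield, n(Fe2O3) = 0.14172 mol.
Step 2 (Fe2O3:CO2 = 1:3): theoretical n(CO2) = 0.42516 mol, so theoretical mass = 0.42516 × 44.01 = 18.711 g.
At 88.00% yield, actual mass of CO2 = 18.711 × 0.8800 = 16.466 g.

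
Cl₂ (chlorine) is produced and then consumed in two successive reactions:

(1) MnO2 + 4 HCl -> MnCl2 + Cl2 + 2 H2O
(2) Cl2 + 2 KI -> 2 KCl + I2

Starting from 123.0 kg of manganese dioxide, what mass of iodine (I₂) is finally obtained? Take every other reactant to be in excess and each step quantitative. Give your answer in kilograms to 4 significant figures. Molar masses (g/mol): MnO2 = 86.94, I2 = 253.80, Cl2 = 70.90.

123.0 kg = 123000 g.
n(MnO2) = 123000 / 86.94 = 1414.8 mol.
Step 1 gives a 1:1 ratio of MnO2 to Cl2, so n(Cl2) = 1414.8 mol.
In step 2 the Cl2:I2 ratio is 1:1, so n(I2) = 1414.8 mol.
Mass of I2 = 1414.8 × 253.80 = 359070 g = 359.1 kg.

359.1 kg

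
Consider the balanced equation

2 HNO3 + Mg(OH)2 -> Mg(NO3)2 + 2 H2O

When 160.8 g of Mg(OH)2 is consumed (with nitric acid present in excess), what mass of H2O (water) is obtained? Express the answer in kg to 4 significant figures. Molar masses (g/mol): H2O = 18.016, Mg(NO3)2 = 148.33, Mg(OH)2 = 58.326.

n(Mg(OH)2) = 160.80 g / 58.326 g/mol = 2.7569 mol.
From the equation the Mg(OH)2:H2O mole ratio is 1:2, so n(H2O) = 2.7569 × 2/1 = 5.5138 mol.
Mass of H2O = 5.5138 mol × 18.016 g/mol = 99.337 g.
Converting to kg: 99.337 g = 0.09934 kg.

0.09934 kg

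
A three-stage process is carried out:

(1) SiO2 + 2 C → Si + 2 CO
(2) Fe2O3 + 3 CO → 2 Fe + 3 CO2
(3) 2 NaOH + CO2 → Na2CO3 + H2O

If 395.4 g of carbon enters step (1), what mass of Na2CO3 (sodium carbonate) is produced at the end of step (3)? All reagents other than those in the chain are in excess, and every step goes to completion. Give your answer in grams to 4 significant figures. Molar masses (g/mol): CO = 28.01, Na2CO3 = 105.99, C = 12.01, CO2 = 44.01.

n(C) = 395.4 / 12.01 = 32.923 mol.
Reaction (1): C→CO ratio 2:2 ⇒ n(CO) = 32.923 mol.
Reaction (2): CO→CO2 ratio 3:3 ⇒ n(CO2) = 32.923 mol.
Reaction (3): CO2→Na2CO3 ratio 1:1 ⇒ n(Na2CO3) = 32.923 mol.
Mass of Na2CO3 = 32.923 × 105.99 = 3489.5 g.

3489 g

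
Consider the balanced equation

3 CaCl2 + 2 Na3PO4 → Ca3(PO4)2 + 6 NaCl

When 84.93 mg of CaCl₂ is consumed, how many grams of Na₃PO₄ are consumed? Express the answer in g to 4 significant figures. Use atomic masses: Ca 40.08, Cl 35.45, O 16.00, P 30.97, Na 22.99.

0.08364 g

M(CaCl2) = 40.08 + 2(35.45) = 110.98 g/mol.
M(Na3PO4) = 3(22.99) + 30.97 + 4(16.00) = 163.94 g/mol.
Convert: 84.93 mg = 0.084930 g.
n(CaCl2) = 0.084930 g / 110.98 g/mol = 0.00076527 mol.
From the equation the CaCl2:Na3PO4 mole ratio is 3:2, so n(Na3PO4) = 0.00076527 × 2/3 = 0.00051018 mol.
Mass of Na3PO4 = 0.00051018 mol × 163.94 g/mol = 0.083639 g.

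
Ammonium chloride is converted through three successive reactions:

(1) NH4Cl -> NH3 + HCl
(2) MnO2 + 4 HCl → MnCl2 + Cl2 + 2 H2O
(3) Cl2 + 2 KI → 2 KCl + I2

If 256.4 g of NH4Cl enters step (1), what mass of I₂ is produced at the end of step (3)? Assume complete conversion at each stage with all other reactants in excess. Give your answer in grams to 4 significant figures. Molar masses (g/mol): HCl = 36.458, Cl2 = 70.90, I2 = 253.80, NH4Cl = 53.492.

n(NH4Cl) = 256.4 / 53.492 = 4.7932 mol.
Reaction (1): NH4Cl→HCl ratio 1:1 ⇒ n(HCl) = 4.7932 mol.
Reaction (2): HCl→Cl2 ratio 4:1 ⇒ n(Cl2) = 1.1983 mol.
Reaction (3): Cl2→I2 ratio 1:1 ⇒ n(I2) = 1.1983 mol.
Mass of I2 = 1.1983 × 253.80 = 304.13 g.

304.1 g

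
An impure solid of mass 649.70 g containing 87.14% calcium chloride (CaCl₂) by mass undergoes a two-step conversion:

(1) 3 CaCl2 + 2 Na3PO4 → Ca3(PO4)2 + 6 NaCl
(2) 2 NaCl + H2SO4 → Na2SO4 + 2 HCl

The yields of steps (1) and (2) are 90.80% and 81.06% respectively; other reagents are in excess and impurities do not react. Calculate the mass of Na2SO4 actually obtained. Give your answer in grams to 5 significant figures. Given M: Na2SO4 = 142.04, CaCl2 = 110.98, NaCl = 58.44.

533.32 g

Pure CaCl2 = 649.70 × 0.8714 = 566.149 g.
n(CaCl2) = 566.149 / 110.98 = 5.10136 mol.
Step 1 (CaCl2:NaCl = 3:6): theoretical n(NaCl) = 10.2027 mol; at 90.80% yield, n(NaCl) = 9.26406 mol.
Step 2 (NaCl:Na2SO4 = 2:1): theoretical n(Na2SO4) = 4.63203 mol, so theoretical mass = 4.63203 × 142.04 = 657.934 g.
At 81.06% yield, actual mass of Na2SO4 = 657.934 × 0.8106 = 533.321 g.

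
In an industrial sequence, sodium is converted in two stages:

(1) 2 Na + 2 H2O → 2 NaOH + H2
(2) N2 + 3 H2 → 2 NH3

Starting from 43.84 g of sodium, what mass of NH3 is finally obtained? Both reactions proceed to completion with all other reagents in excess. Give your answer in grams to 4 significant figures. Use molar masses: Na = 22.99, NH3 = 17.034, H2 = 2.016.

n(Na) = 43.840 / 22.99 = 1.9069 mol.
Step 1 gives a 2:1 ratio of Na to H2, so n(H2) = 0.95346 mol.
In step 2 the H2:NH3 ratio is 3:2, so n(NH3) = 0.63564 mol.
Mass of NH3 = 0.63564 × 17.034 = 10.827 g.

10.83 g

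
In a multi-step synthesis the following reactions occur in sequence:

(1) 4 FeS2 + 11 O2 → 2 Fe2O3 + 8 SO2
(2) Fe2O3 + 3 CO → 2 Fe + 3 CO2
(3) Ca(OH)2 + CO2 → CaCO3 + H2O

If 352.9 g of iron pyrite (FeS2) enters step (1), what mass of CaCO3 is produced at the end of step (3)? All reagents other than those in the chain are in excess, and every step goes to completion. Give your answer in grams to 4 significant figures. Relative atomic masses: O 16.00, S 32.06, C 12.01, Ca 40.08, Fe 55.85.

M(FeS2) = 55.85 + 2(32.06) = 119.97 g/mol.
M(CaCO3) = 40.08 + 12.01 + 3(16.00) = 100.09 g/mol.
n(FeS2) = 352.9 / 119.97 = 2.9416 mol.
Reaction (1): FeS2→Fe2O3 ratio 4:2 ⇒ n(Fe2O3) = 1.4708 mol.
Reaction (2): Fe2O3→CO2 ratio 1:3 ⇒ n(CO2) = 4.4124 mol.
Reaction (3): CO2→CaCO3 ratio 1:1 ⇒ n(CaCO3) = 4.4124 mol.
Mass of CaCO3 = 4.4124 × 100.09 = 441.63 g.

441.6 g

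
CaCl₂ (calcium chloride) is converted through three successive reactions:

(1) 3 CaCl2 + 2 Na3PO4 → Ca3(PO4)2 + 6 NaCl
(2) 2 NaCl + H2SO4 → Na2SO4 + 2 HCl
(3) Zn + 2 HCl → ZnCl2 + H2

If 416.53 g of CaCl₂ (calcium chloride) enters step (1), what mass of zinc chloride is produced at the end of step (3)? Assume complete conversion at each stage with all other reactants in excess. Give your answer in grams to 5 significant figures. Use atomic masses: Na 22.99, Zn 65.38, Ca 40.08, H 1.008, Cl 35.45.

M(CaCl2) = 40.08 + 2(35.45) = 110.98 g/mol.
M(ZnCl2) = 65.38 + 2(35.45) = 136.28 g/mol.
n(CaCl2) = 416.53 / 110.98 = 3.75320 mol.
Reaction (1): CaCl2→NaCl ratio 3:6 ⇒ n(NaCl) = 7.50640 mol.
Reaction (2): NaCl→HCl ratio 2:2 ⇒ n(HCl) = 7.50640 mol.
Reaction (3): HCl→ZnCl2 ratio 2:1 ⇒ n(ZnCl2) = 3.75320 mol.
Mass of ZnCl2 = 3.75320 × 136.28 = 511.486 g.

511.49 g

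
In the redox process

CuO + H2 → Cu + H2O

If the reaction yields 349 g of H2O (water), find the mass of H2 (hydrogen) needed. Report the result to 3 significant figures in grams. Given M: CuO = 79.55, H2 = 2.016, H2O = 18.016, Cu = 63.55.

39.1 g

n(H2O) = 349.0 g / 18.016 g/mol = 19.37 mol.
From the equation the H2O:H2 mole ratio is 1:1, so n(H2) = 19.37 × 1/1 = 19.37 mol.
Mass of H2 = 19.37 mol × 2.016 g/mol = 39.05 g.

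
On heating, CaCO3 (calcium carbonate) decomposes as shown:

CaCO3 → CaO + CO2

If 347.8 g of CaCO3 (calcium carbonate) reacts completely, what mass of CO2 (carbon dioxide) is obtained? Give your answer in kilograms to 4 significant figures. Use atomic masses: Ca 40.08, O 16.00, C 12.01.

0.1529 kg

M(CaCO3) = 40.08 + 12.01 + 3(16.00) = 100.09 g/mol.
M(CO2) = 12.01 + 2(16.00) = 44.01 g/mol.
n(CaCO3) = 347.80 g / 100.09 g/mol = 3.4749 mol.
From the equation the CaCO3:CO2 mole ratio is 1:1, so n(CO2) = 3.4749 × 1/1 = 3.4749 mol.
Mass of CO2 = 3.4749 mol × 44.01 g/mol = 152.93 g.
Converting to kg: 152.93 g = 0.1529 kg.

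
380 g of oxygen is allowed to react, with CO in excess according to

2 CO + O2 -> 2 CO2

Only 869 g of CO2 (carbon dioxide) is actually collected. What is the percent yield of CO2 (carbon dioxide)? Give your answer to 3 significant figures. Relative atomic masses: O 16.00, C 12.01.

M(O2) = 2(16.00) = 32.00 g/mol.
M(CO2) = 12.01 + 2(16.00) = 44.01 g/mol.
n(O2) = 380.0 g / 32.00 g/mol = 11.88 mol.
From the equation the O2:CO2 mole ratio is 1:2, so n(CO2) = 11.88 × 2/1 = 23.75 mol.
Mass of CO2 = 23.75 mol × 44.01 g/mol = 1045 g.
This is the theoretical yield. Percent yield = 869 g / 1045 g × 100% = 83.14%.

83.1 %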